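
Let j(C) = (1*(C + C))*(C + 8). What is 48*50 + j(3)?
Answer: 2466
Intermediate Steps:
j(C) = 2*C*(8 + C) (j(C) = (1*(2*C))*(8 + C) = (2*C)*(8 + C) = 2*C*(8 + C))
48*50 + j(3) = 48*50 + 2*3*(8 + 3) = 2400 + 2*3*11 = 2400 + 66 = 2466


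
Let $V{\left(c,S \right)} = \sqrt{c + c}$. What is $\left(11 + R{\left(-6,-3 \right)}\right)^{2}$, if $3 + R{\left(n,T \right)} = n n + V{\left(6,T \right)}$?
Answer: $1948 + 176 \sqrt{3} \approx 2252.8$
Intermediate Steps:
$V{\left(c,S \right)} = \sqrt{2} \sqrt{c}$ ($V{\left(c,S \right)} = \sqrt{2 c} = \sqrt{2} \sqrt{c}$)
$R{\left(n,T \right)} = -3 + n^{2} + 2 \sqrt{3}$ ($R{\left(n,T \right)} = -3 + \left(n n + \sqrt{2} \sqrt{6}\right) = -3 + \left(n^{2} + 2 \sqrt{3}\right) = -3 + n^{2} + 2 \sqrt{3}$)
$\left(11 + R{\left(-6,-3 \right)}\right)^{2} = \left(11 + \left(-3 + \left(-6\right)^{2} + 2 \sqrt{3}\right)\right)^{2} = \left(11 + \left(-3 + 36 + 2 \sqrt{3}\right)\right)^{2} = \left(11 + \left(33 + 2 \sqrt{3}\right)\right)^{2} = \left(44 + 2 \sqrt{3}\right)^{2}$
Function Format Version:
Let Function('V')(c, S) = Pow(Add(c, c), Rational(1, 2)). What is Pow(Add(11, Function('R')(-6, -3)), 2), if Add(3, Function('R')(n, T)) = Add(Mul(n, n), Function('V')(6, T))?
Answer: Add(1948, Mul(176, Pow(3, Rational(1, 2)))) ≈ 2252.8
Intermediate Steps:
Function('V')(c, S) = Mul(Pow(2, Rational(1, 2)), Pow(c, Rational(1, 2))) (Function('V')(c, S) = Pow(Mul(2, c), Rational(1, 2)) = Mul(Pow(2, Rational(1, 2)), Pow(c, Rational(1, 2))))
Function('R')(n, T) = Add(-3, Pow(n, 2), Mul(2, Pow(3, Rational(1, 2)))) (Function('R')(n, T) = Add(-3, Add(Mul(n, n), Mul(Pow(2, Rational(1, 2)), Pow(6, Rational(1, 2))))) = Add(-3, Add(Pow(n, 2), Mul(2, Pow(3, Rational(1, 2))))) = Add(-3, Pow(n, 2), Mul(2, Pow(3, Rational(1, 2)))))
Pow(Add(11, Function('R')(-6, -3)), 2) = Pow(Add(11, Add(-3, Pow(-6, 2), Mul(2, Pow(3, Rational(1, 2))))), 2) = Pow(Add(11, Add(-3, 36, Mul(2, Pow(3, Rational(1, 2))))), 2) = Pow(Add(11, Add(33, Mul(2, Pow(3, Rational(1, 2))))), 2) = Pow(Add(44, Mul(2, Pow(3, Rational(1, 2)))), 2)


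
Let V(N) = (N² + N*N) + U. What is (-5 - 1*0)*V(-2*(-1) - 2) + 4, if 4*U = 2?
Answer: 3/2 ≈ 1.5000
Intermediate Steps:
U = ½ (U = (¼)*2 = ½ ≈ 0.50000)
V(N) = ½ + 2*N² (V(N) = (N² + N*N) + ½ = (N² + N²) + ½ = 2*N² + ½ = ½ + 2*N²)
(-5 - 1*0)*V(-2*(-1) - 2) + 4 = (-5 - 1*0)*(½ + 2*(-2*(-1) - 2)²) + 4 = (-5 + 0)*(½ + 2*(2 - 2)²) + 4 = -5*(½ + 2*0²) + 4 = -5*(½ + 2*0) + 4 = -5*(½ + 0) + 4 = -5*½ + 4 = -5/2 + 4 = 3/2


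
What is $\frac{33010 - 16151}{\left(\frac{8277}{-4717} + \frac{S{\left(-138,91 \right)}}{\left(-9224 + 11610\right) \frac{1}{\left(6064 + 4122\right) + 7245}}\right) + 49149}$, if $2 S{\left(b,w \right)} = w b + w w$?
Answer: $\frac{4263910844}{8478848177} \approx 0.50289$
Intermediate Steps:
$S{\left(b,w \right)} = \frac{w^{2}}{2} + \frac{b w}{2}$ ($S{\left(b,w \right)} = \frac{w b + w w}{2} = \frac{b w + w^{2}}{2} = \frac{w^{2} + b w}{2} = \frac{w^{2}}{2} + \frac{b w}{2}$)
$\frac{33010 - 16151}{\left(\frac{8277}{-4717} + \frac{S{\left(-138,91 \right)}}{\left(-9224 + 11610\right) \frac{1}{\left(6064 + 4122\right) + 7245}}\right) + 49149} = \frac{33010 - 16151}{\left(\frac{8277}{-4717} + \frac{\frac{1}{2} \cdot 91 \left(-138 + 91\right)}{\left(-9224 + 11610\right) \frac{1}{\left(6064 + 4122\right) + 7245}}\right) + 49149} = \frac{16859}{\left(8277 \left(- \frac{1}{4717}\right) + \frac{\frac{1}{2} \cdot 91 \left(-47\right)}{2386 \frac{1}{10186 + 7245}}\right) + 49149} = \frac{16859}{\left(- \frac{93}{53} - \frac{4277}{2 \cdot \frac{2386}{17431}}\right) + 49149} = \frac{16859}{\left(- \frac{93}{53} - \frac{74552387}{4772}\right) + 49149} = \frac{16859}{- \frac{3951720307}{252916} + 49149} = \frac{16859}{\frac{8478848177}{252916}} = 16859 \cdot \frac{252916}{8478848177} = \frac{4263910844}{8478848177}$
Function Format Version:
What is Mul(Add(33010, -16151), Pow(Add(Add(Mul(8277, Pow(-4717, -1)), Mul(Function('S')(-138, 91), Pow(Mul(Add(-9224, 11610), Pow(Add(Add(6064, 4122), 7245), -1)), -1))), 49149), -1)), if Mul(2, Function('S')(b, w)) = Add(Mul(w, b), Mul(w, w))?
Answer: Rational(4263910844, 8478848177) ≈ 0.50289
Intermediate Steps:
Function('S')(b, w) = Add(Mul(Rational(1, 2), Pow(w, 2)), Mul(Rational(1, 2), b, w)) (Function('S')(b, w) = Mul(Rational(1, 2), Add(Mul(w, b), Mul(w, w))) = Mul(Rational(1, 2), Add(Mul(b, w), Pow(w, 2))) = Mul(Rational(1, 2), Add(Pow(w, 2), Mul(b, w))) = Add(Mul(Rational(1, 2), Pow(w, 2)), Mul(Rational(1, 2), b, w)))
Mul(Add(33010, -16151), Pow(Add(Add(Mul(8277, Pow(-4717, -1)), Mul(Function('S')(-138, 91), Pow(Mul(Add(-9224, 11610), Pow(Add(Add(6064, 4122), 7245), -1)), -1))), 49149), -1)) = Mul(Add(33010, -16151), Pow(Add(Add(Mul(8277, Pow(-4717, -1)), Mul(Mul(Rational(1, 2), 91, Add(-138, 91)), Pow(Mul(Add(-9224, 11610), Pow(Add(Add(6064, 4122), 7245), -1)), -1))), 49149), -1)) = Mul(16859, Pow(Add(Add(Mul(8277, Rational(-1, 4717)), Mul(Mul(Rational(1, 2), 91, -47), Pow(Mul(2386, Pow(Add(10186, 7245), -1)), -1))), 49149), -1)) = Mul(16859, Pow(Add(Add(Rational(-93, 53), Mul(Rational(-4277, 2), Pow(Mul(2386, Pow(17431, -1)), -1))), 49149), -1)) = Mul(16859, Pow(Add(Add(Rational(-93, 53), Mul(Rational(-4277, 2), Pow(Mul(2386, Rational(1, 17431)), -1))), 49149), -1)) = Mul(16859, Pow(Add(Add(Rational(-93, 53), Mul(Rational(-4277, 2), Pow(Rational(2386, 17431), -1))), 49149), -1)) = Mul(16859, Pow(Add(Add(Rational(-93, 53), Mul(Rational(-4277, 2), Rational(17431, 2386))), 49149), -1)) = Mul(16859, Pow(Add(Add(Rational(-93, 53), Rational(-74552387, 4772)), 49149), -1)) = Mul(16859, Pow(Add(Rational(-3951720307, 252916), 49149), -1)) = Mul(16859, Pow(Rational(8478848177, 252916), -1)) = Mul(16859, Rational(252916, 8478848177)) = Rational(4263910844, 8478848177)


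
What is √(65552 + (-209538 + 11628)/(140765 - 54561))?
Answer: √121777086988598/43102 ≈ 256.03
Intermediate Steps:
√(65552 + (-209538 + 11628)/(140765 - 54561)) = √(65552 - 197910/86204) = √(65552 - 197910*1/86204) = √(65552 - 98955/43102) = √(2825323349/43102) = √121777086988598/43102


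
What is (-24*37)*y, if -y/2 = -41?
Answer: -72816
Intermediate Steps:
y = 82 (y = -2*(-41) = 82)
(-24*37)*y = -24*37*82 = -888*82 = -72816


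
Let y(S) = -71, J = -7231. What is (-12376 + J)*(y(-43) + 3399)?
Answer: -65252096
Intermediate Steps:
(-12376 + J)*(y(-43) + 3399) = (-12376 - 7231)*(-71 + 3399) = -19607*3328 = -65252096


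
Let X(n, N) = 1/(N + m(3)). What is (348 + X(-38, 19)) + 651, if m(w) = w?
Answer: 21979/22 ≈ 999.04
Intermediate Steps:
X(n, N) = 1/(3 + N) (X(n, N) = 1/(N + 3) = 1/(3 + N))
(348 + X(-38, 19)) + 651 = (348 + 1/(3 + 19)) + 651 = (348 + 1/22) + 651 = 7657/22 + 651 = 21979/22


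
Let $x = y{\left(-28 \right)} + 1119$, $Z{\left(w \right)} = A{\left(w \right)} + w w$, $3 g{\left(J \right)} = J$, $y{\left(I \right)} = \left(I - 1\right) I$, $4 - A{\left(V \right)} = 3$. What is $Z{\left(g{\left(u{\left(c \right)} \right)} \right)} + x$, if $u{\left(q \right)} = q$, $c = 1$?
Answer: $\frac{17389}{9} \approx 1932.1$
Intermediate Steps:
$A{\left(V \right)} = 1$ ($A{\left(V \right)} = 4 - 3 = 1$)
$y{\left(I \right)} = I \left(-1 + I\right)$ ($y{\left(I \right)} = \left(-1 + I\right) I = I \left(-1 + I\right)$)
$g{\left(J \right)} = \frac{J}{3}$
$Z{\left(w \right)} = 1 + w^{2}$ ($Z{\left(w \right)} = 1 + w w = 1 + w^{2}$)
$x = 1931$ ($x = - 28 \left(-1 - 28\right) + 1119 = \left(-28\right) \left(-29\right) + 1119 = 812 + 1119 = 1931$)
$Z{\left(g{\left(u{\left(c \right)} \right)} \right)} + x = \left(1 + \left(\frac{1}{3} \cdot 1\right)^{2}\right) + 1931 = \left(1 + \left(\frac{1}{3}\right)^{2}\right) + 1931 = \left(1 + \frac{1}{9}\right) + 1931 = \frac{10}{9} + 1931 = \frac{17389}{9}$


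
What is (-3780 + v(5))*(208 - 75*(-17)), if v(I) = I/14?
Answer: -78472945/14 ≈ -5.6052e+6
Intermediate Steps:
v(I) = I/14 (v(I) = I*(1/14) = I/14)
(-3780 + v(5))*(208 - 75*(-17)) = (-3780 + (1/14)*5)*(208 - 75*(-17)) = (-3780 + 5/14)*(208 + 1275) = -52915/14*1483 = -78472945/14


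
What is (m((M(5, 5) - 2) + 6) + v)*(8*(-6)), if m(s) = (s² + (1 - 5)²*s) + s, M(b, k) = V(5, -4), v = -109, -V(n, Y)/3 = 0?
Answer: 1200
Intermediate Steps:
V(n, Y) = 0 (V(n, Y) = -3*0 = 0)
M(b, k) = 0
m(s) = s² + 17*s (m(s) = (s² + (-4)²*s) + s = (s² + 16*s) + s = s² + 17*s)
(m((M(5, 5) - 2) + 6) + v)*(8*(-6)) = (((0 - 2) + 6)*(17 + ((0 - 2) + 6)) - 109)*(8*(-6)) = ((-2 + 6)*(17 + (-2 + 6)) - 109)*(-48) = (4*(17 + 4) - 109)*(-48) = (4*21 - 109)*(-48) = (84 - 109)*(-48) = -25*(-48) = 1200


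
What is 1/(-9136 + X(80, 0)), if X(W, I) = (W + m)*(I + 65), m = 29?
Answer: -1/2051 ≈ -0.00048757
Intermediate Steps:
X(W, I) = (29 + W)*(65 + I) (X(W, I) = (W + 29)*(I + 65) = (29 + W)*(65 + I))
1/(-9136 + X(80, 0)) = 1/(-9136 + (1885 + 29*0 + 65*80 + 0*80)) = 1/(-9136 + (1885 + 0 + 5200 + 0)) = 1/(-9136 + 7085) = 1/(-2051) = -1/2051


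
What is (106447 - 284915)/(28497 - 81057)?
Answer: 44617/13140 ≈ 3.3955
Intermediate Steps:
(106447 - 284915)/(28497 - 81057) = -178468/(-52560) = -178468*(-1/52560) = 44617/13140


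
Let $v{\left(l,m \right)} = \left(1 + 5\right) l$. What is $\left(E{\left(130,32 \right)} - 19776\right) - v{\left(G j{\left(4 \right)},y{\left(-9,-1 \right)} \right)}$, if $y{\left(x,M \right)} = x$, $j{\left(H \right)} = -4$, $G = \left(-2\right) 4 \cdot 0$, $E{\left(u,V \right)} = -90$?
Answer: $-19866$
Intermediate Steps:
$G = 0$ ($G = \left(-8\right) 0 = 0$)
$v{\left(l,m \right)} = 6 l$
$\left(E{\left(130,32 \right)} - 19776\right) - v{\left(G j{\left(4 \right)},y{\left(-9,-1 \right)} \right)} = \left(-90 - 19776\right) - 6 \cdot 0 \left(-4\right) = \left(-90 - 19776\right) - 6 \cdot 0 = -19866 - 0 = -19866 + 0 = -19866$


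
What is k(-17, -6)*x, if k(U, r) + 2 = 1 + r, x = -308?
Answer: 2156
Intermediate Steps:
k(U, r) = -1 + r (k(U, r) = -2 + (1 + r) = -1 + r)
k(-17, -6)*x = (-1 - 6)*(-308) = -7*(-308) = 2156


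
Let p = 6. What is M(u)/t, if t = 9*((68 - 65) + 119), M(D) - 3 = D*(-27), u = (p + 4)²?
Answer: -899/366 ≈ -2.4563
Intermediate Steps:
u = 100 (u = (6 + 4)² = 10² = 100)
M(D) = 3 - 27*D (M(D) = 3 + D*(-27) = 3 - 27*D)
t = 1098 (t = 9*(3 + 119) = 9*122 = 1098)
M(u)/t = (3 - 27*100)/1098 = (3 - 2700)*(1/1098) = -2697*1/1098 = -899/366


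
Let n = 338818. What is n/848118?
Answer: 169409/424059 ≈ 0.39949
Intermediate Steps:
n/848118 = 338818/848118 = 338818*(1/848118) = 169409/424059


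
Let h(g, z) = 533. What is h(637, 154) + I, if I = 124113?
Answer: 124646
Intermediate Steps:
h(637, 154) + I = 533 + 124113 = 124646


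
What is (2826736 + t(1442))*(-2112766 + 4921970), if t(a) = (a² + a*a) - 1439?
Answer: 19619550966100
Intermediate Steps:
t(a) = -1439 + 2*a² (t(a) = (a² + a²) - 1439 = 2*a² - 1439 = -1439 + 2*a²)
(2826736 + t(1442))*(-2112766 + 4921970) = (2826736 + (-1439 + 2*1442²))*(-2112766 + 4921970) = (2826736 + (-1439 + 2*2079364))*2809204 = (2826736 + (-1439 + 4158728))*2809204 = (2826736 + 4157289)*2809204 = 6984025*2809204 = 19619550966100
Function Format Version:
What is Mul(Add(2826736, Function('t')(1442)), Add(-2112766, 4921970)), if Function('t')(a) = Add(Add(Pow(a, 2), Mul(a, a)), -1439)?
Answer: 19619550966100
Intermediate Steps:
Function('t')(a) = Add(-1439, Mul(2, Pow(a, 2))) (Function('t')(a) = Add(Add(Pow(a, 2), Pow(a, 2)), -1439) = Add(Mul(2, Pow(a, 2)), -1439) = Add(-1439, Mul(2, Pow(a, 2))))
Mul(Add(2826736, Function('t')(1442)), Add(-2112766, 4921970)) = Mul(Add(2826736, Add(-1439, Mul(2, Pow(1442, 2)))), Add(-2112766, 4921970)) = Mul(Add(2826736, Add(-1439, Mul(2, 2079364))), 2809204) = Mul(Add(2826736, Add(-1439, 4158728)), 2809204) = Mul(Add(2826736, 4157289), 2809204) = Mul(6984025, 2809204) = 19619550966100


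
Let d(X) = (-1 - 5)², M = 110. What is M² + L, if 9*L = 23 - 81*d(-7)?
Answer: 106007/9 ≈ 11779.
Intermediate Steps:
d(X) = 36 (d(X) = (-6)² = 36)
L = -2893/9 (L = (23 - 81*36)/9 = (23 - 2916)/9 = (⅑)*(-2893) = -2893/9 ≈ -321.44)
M² + L = 110² - 2893/9 = 12100 - 2893/9 = 106007/9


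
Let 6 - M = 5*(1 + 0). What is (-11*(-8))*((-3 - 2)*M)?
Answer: -440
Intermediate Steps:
M = 1 (M = 6 - 5*(1 + 0) = 6 - 5 = 1)
(-11*(-8))*((-3 - 2)*M) = (-11*(-8))*((-3 - 2)*1) = 88*(-5*1) = 88*(-5) = -440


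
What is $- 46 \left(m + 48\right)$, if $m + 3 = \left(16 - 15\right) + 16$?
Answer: $-2852$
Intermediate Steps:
$m = 14$ ($m = -3 + \left(\left(16 - 15\right) + 16\right) = -3 + \left(1 + 16\right) = -3 + 17 = 14$)
$- 46 \left(m + 48\right) = - 46 \left(14 + 48\right) = \left(-46\right) 62 = -2852$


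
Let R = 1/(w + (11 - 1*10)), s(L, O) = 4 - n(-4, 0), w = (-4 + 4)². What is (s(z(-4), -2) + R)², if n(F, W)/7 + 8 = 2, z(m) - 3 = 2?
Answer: 2209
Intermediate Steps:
z(m) = 5 (z(m) = 3 + 2 = 5)
n(F, W) = -42 (n(F, W) = -56 + 7*2 = -56 + 14 = -42)
w = 0 (w = 0² = 0)
s(L, O) = 46 (s(L, O) = 4 - 1*(-42) = 4 + 42 = 46)
R = 1 (R = 1/(0 + (11 - 1*10)) = 1/(0 + (11 - 10)) = 1/(0 + 1) = 1/1 = 1)
(s(z(-4), -2) + R)² = (46 + 1)² = 47² = 2209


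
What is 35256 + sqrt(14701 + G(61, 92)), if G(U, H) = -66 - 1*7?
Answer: 35256 + 2*sqrt(3657) ≈ 35377.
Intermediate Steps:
G(U, H) = -73 (G(U, H) = -66 - 7 = -73)
35256 + sqrt(14701 + G(61, 92)) = 35256 + sqrt(14701 - 73) = 35256 + sqrt(14628) = 35256 + 2*sqrt(3657)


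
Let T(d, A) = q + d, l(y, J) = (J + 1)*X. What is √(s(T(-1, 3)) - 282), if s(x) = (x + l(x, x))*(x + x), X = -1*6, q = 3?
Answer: I*√346 ≈ 18.601*I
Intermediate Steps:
X = -6
l(y, J) = -6 - 6*J (l(y, J) = (J + 1)*(-6) = (1 + J)*(-6) = -6 - 6*J)
T(d, A) = 3 + d
s(x) = 2*x*(-6 - 5*x) (s(x) = (x + (-6 - 6*x))*(x + x) = (-6 - 5*x)*(2*x) = 2*x*(-6 - 5*x))
√(s(T(-1, 3)) - 282) = √(2*(3 - 1)*(-6 - 5*(3 - 1)) - 282) = √(2*2*(-6 - 5*2) - 282) = √(2*2*(-6 - 10) - 282) = √(2*2*(-16) - 282) = √(-64 - 282) = √(-346) = I*√346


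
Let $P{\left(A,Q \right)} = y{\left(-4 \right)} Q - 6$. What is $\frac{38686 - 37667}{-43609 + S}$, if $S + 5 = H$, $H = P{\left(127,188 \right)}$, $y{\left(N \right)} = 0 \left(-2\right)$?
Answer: $- \frac{1019}{43620} \approx -0.023361$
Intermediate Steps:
$y{\left(N \right)} = 0$
$P{\left(A,Q \right)} = -6$ ($P{\left(A,Q \right)} = 0 Q - 6 = 0 - 6 = -6$)
$H = -6$
$S = -11$ ($S = -5 - 6 = -11$)
$\frac{38686 - 37667}{-43609 + S} = \frac{38686 - 37667}{-43609 - 11} = \frac{1019}{-43620} = 1019 \left(- \frac{1}{43620}\right) = - \frac{1019}{43620}$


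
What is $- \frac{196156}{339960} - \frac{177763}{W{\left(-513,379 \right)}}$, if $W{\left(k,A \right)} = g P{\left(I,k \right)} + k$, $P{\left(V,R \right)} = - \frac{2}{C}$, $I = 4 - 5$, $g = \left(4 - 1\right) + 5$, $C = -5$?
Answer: $\frac{75415386439}{216639510} \approx 348.11$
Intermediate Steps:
$g = 8$ ($g = 3 + 5 = 8$)
$I = -1$
$P{\left(V,R \right)} = \frac{2}{5}$ ($P{\left(V,R \right)} = - \frac{2}{-5} = \left(-2\right) \left(- \frac{1}{5}\right) = \frac{2}{5}$)
$W{\left(k,A \right)} = \frac{16}{5} + k$ ($W{\left(k,A \right)} = 8 \cdot \frac{2}{5} + k = \frac{16}{5} + k$)
$- \frac{196156}{339960} - \frac{177763}{W{\left(-513,379 \right)}} = - \frac{196156}{339960} - \frac{177763}{\frac{16}{5} - 513} = \left(-196156\right) \frac{1}{339960} - \frac{177763}{- \frac{2549}{5}} = - \frac{49039}{84990} - - \frac{888815}{2549} = - \frac{49039}{84990} + \frac{888815}{2549} = \frac{75415386439}{216639510}$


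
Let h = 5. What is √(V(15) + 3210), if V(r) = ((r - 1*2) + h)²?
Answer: √3534 ≈ 59.447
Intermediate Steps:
V(r) = (3 + r)² (V(r) = ((r - 1*2) + 5)² = ((r - 2) + 5)² = ((-2 + r) + 5)² = (3 + r)²)
√(V(15) + 3210) = √((3 + 15)² + 3210) = √(18² + 3210) = √(324 + 3210) = √3534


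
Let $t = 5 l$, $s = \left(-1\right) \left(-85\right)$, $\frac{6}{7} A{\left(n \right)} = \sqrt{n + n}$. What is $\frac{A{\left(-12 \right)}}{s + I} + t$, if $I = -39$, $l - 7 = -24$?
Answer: $-85 + \frac{7 i \sqrt{6}}{138} \approx -85.0 + 0.12425 i$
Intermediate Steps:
$l = -17$ ($l = 7 - 24 = -17$)
$A{\left(n \right)} = \frac{7 \sqrt{2} \sqrt{n}}{6}$ ($A{\left(n \right)} = \frac{7 \sqrt{n + n}}{6} = \frac{7 \sqrt{2 n}}{6} = \frac{7 \sqrt{2} \sqrt{n}}{6}$)
$s = 85$
$t = -85$ ($t = 5 \left(-17\right) = -85$)
$\frac{A{\left(-12 \right)}}{s + I} + t = \frac{\frac{7}{6} \sqrt{2} \sqrt{-12}}{85 - 39} - 85 = \frac{\frac{7}{6} \sqrt{2} \cdot 2 i \sqrt{3}}{46} - 85 = \frac{7 i \sqrt{6}}{3} \cdot \frac{1}{46} - 85 = \frac{7 i \sqrt{6}}{138} - 85 = -85 + \frac{7 i \sqrt{6}}{138}$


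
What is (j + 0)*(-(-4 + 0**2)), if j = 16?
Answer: 64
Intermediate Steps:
(j + 0)*(-(-4 + 0**2)) = (16 + 0)*(-(-4 + 0**2)) = 16*(-(-4 + 0)) = 16*(-1*(-4)) = 16*4 = 64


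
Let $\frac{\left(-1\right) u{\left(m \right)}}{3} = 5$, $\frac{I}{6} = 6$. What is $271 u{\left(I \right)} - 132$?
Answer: $-4197$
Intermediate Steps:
$I = 36$ ($I = 6 \cdot 6 = 36$)
$u{\left(m \right)} = -15$ ($u{\left(m \right)} = \left(-3\right) 5 = -15$)
$271 u{\left(I \right)} - 132 = 271 \left(-15\right) - 132 = -4065 - 132 = -4197$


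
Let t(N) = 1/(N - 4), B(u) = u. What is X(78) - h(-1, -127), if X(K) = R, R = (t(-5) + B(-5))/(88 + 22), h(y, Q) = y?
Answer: 472/495 ≈ 0.95354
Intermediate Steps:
t(N) = 1/(-4 + N)
R = -23/495 (R = (1/(-4 - 5) - 5)/(88 + 22) = (1/(-9) - 5)/110 = (-⅑ - 5)*(1/110) = -46/9*1/110 = -23/495 ≈ -0.046465)
X(K) = -23/495
X(78) - h(-1, -127) = -23/495 - 1*(-1) = -23/495 + 1 = 472/495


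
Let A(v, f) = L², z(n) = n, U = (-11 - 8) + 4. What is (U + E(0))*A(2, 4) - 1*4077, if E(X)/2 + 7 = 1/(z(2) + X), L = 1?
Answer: -4105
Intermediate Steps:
U = -15 (U = -19 + 4 = -15)
A(v, f) = 1 (A(v, f) = 1² = 1)
E(X) = -14 + 2/(2 + X)
(U + E(0))*A(2, 4) - 1*4077 = (-15 + 2*(-13 - 7*0)/(2 + 0))*1 - 1*4077 = (-15 + 2*(-13 + 0)/2)*1 - 4077 = (-15 + 2*(½)*(-13))*1 - 4077 = (-15 - 13)*1 - 4077 = -28*1 - 4077 = -28 - 4077 = -4105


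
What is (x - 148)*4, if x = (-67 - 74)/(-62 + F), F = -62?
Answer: -18211/31 ≈ -587.45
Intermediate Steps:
x = 141/124 (x = (-67 - 74)/(-62 - 62) = -141/(-124) = -141*(-1/124) = 141/124 ≈ 1.1371)
(x - 148)*4 = (141/124 - 148)*4 = -18211/124*4 = -18211/31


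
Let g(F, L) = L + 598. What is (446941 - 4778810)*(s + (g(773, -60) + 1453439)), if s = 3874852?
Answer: -23083789151401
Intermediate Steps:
g(F, L) = 598 + L
(446941 - 4778810)*(s + (g(773, -60) + 1453439)) = (446941 - 4778810)*(3874852 + ((598 - 60) + 1453439)) = -4331869*(3874852 + (538 + 1453439)) = -4331869*(3874852 + 1453977) = -4331869*5328829 = -23083789151401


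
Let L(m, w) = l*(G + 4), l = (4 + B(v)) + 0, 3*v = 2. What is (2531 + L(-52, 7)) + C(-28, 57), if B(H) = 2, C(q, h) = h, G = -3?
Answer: 2594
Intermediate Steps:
v = ⅔ (v = (⅓)*2 = ⅔ ≈ 0.66667)
l = 6 (l = (4 + 2) + 0 = 6 + 0 = 6)
L(m, w) = 6 (L(m, w) = 6*(-3 + 4) = 6*1 = 6)
(2531 + L(-52, 7)) + C(-28, 57) = (2531 + 6) + 57 = 2537 + 57 = 2594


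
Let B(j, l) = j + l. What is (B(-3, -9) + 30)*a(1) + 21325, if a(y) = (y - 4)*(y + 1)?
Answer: 21217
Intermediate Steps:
a(y) = (1 + y)*(-4 + y) (a(y) = (-4 + y)*(1 + y) = (1 + y)*(-4 + y))
(B(-3, -9) + 30)*a(1) + 21325 = ((-3 - 9) + 30)*(-4 + 1² - 3*1) + 21325 = (-12 + 30)*(-4 + 1 - 3) + 21325 = 18*(-6) + 21325 = -108 + 21325 = 21217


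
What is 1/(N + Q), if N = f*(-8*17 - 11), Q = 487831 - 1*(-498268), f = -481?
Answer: 1/1056806 ≈ 9.4625e-7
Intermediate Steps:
Q = 986099 (Q = 487831 + 498268 = 986099)
N = 70707 (N = -481*(-8*17 - 11) = -481*(-136 - 11) = -481*(-147) = 70707)
1/(N + Q) = 1/(70707 + 986099) = 1/1056806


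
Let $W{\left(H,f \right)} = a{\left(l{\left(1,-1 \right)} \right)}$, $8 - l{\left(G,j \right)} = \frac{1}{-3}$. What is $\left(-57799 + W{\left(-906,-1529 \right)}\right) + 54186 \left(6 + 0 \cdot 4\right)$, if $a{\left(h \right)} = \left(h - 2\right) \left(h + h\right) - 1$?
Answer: $\frac{2406794}{9} \approx 2.6742 \cdot 10^{5}$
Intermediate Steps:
$l{\left(G,j \right)} = \frac{25}{3}$ ($l{\left(G,j \right)} = 8 - \frac{1}{-3} = 8 - - \frac{1}{3} = 8 + \frac{1}{3} = \frac{25}{3}$)
$a{\left(h \right)} = -1 + 2 h \left(-2 + h\right)$ ($a{\left(h \right)} = \left(-2 + h\right) 2 h - 1 = 2 h \left(-2 + h\right) - 1 = -1 + 2 h \left(-2 + h\right)$)
$W{\left(H,f \right)} = \frac{941}{9}$ ($W{\left(H,f \right)} = -1 - \frac{100}{3} + 2 \left(\frac{25}{3}\right)^{2} = -1 - \frac{100}{3} + 2 \cdot \frac{625}{9} = -1 - \frac{100}{3} + \frac{1250}{9} = \frac{941}{9}$)
$\left(-57799 + W{\left(-906,-1529 \right)}\right) + 54186 \left(6 + 0 \cdot 4\right) = \left(-57799 + \frac{941}{9}\right) + 54186 \left(6 + 0 \cdot 4\right) = - \frac{519250}{9} + 54186 \left(6 + 0\right) = - \frac{519250}{9} + 54186 \cdot 6 = - \frac{519250}{9} + 325116 = \frac{2406794}{9}$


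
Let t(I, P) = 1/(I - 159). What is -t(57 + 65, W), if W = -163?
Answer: 1/37 ≈ 0.027027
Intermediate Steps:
t(I, P) = 1/(-159 + I)
-t(57 + 65, W) = -1/(-159 + (57 + 65)) = -1/(-159 + 122) = -1/(-37) = -1*(-1/37) = 1/37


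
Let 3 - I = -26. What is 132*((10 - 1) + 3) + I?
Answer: 1613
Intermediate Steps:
I = 29 (I = 3 - 1*(-26) = 3 + 26 = 29)
132*((10 - 1) + 3) + I = 132*((10 - 1) + 3) + 29 = 132*(9 + 3) + 29 = 132*12 + 29 = 1584 + 29 = 1613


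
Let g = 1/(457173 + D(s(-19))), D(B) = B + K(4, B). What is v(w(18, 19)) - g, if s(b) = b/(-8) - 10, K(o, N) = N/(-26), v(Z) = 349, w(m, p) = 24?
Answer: 33186569983/95090459 ≈ 349.00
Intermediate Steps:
K(o, N) = -N/26 (K(o, N) = N*(-1/26) = -N/26)
s(b) = -10 - b/8 (s(b) = b*(-1/8) - 10 = -b/8 - 10 = -10 - b/8)
D(B) = 25*B/26 (D(B) = B - B/26 = 25*B/26)
g = 208/95090459 (g = 1/(457173 + 25*(-10 - 1/8*(-19))/26) = 1/(457173 + 25*(-10 + 19/8)/26) = 1/(457173 + (25/26)*(-61/8)) = 1/(457173 - 1525/208) = 1/(95090459/208) = 208/95090459 ≈ 2.1874e-6)
v(w(18, 19)) - g = 349 - 1*208/95090459 = 349 - 208/95090459 = 33186569983/95090459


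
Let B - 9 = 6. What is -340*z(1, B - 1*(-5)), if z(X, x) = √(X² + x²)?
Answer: -340*√401 ≈ -6808.5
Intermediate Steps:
B = 15 (B = 9 + 6 = 15)
-340*z(1, B - 1*(-5)) = -340*√(1² + (15 - 1*(-5))²) = -340*√(1 + (15 + 5)²) = -340*√(1 + 20²) = -340*√(1 + 400) = -340*√401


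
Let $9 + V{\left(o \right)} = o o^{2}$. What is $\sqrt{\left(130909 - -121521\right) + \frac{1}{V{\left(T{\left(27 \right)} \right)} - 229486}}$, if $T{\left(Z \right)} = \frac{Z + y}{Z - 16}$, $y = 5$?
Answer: $\frac{\sqrt{23547800695422369379983}}{305425077} \approx 502.42$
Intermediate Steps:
$T{\left(Z \right)} = \frac{5 + Z}{-16 + Z}$ ($T{\left(Z \right)} = \frac{Z + 5}{Z - 16} = \frac{5 + Z}{-16 + Z}$)
$V{\left(o \right)} = -9 + o^{3}$ ($V{\left(o \right)} = -9 + o o^{2} = -9 + o^{3}$)
$\sqrt{\left(130909 - -121521\right) + \frac{1}{V{\left(T{\left(27 \right)} \right)} - 229486}} = \sqrt{\left(130909 - -121521\right) + \frac{1}{\left(-9 + \left(\frac{5 + 27}{-16 + 27}\right)^{3}\right) - 229486}} = \sqrt{\left(130909 + 121521\right) + \frac{1}{\left(-9 + \left(\frac{1}{11} \cdot 32\right)^{3}\right) - 229486}} = \sqrt{252430 + \frac{1}{\left(-9 + \left(\frac{1}{11} \cdot 32\right)^{3}\right) - 229486}} = \sqrt{252430 + \frac{1}{\left(-9 + \left(\frac{32}{11}\right)^{3}\right) - 229486}} = \sqrt{252430 + \frac{1}{\left(-9 + \frac{32768}{1331}\right) - 229486}} = \sqrt{252430 + \frac{1}{\frac{20789}{1331} - 229486}} = \sqrt{252430 + \frac{1}{- \frac{305425077}{1331}}} = \sqrt{252430 - \frac{1331}{305425077}} = \sqrt{\frac{77098452185779}{305425077}} = \frac{\sqrt{23547800695422369379983}}{305425077}$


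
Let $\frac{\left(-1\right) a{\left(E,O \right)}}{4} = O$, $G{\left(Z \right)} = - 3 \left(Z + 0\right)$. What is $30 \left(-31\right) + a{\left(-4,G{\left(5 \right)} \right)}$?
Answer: $-870$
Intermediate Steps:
$G{\left(Z \right)} = - 3 Z$
$a{\left(E,O \right)} = - 4 O$
$30 \left(-31\right) + a{\left(-4,G{\left(5 \right)} \right)} = 30 \left(-31\right) - 4 \left(\left(-3\right) 5\right) = -930 - -60 = -930 + 60 = -870$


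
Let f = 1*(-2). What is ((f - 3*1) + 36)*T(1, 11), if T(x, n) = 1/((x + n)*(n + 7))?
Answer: 31/216 ≈ 0.14352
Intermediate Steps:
f = -2
T(x, n) = 1/((7 + n)*(n + x)) (T(x, n) = 1/((n + x)*(7 + n)) = 1/((7 + n)*(n + x)))
((f - 3*1) + 36)*T(1, 11) = ((-2 - 3*1) + 36)/(11² + 7*11 + 7*1 + 11*1) = ((-2 - 3) + 36)/(121 + 77 + 7 + 11) = (-5 + 36)/216 = 31*(1/216) = 31/216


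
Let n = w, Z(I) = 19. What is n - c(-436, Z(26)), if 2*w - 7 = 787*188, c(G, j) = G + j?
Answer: 148797/2 ≈ 74399.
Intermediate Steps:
w = 147963/2 (w = 7/2 + (787*188)/2 = 7/2 + (½)*147956 = 7/2 + 73978 = 147963/2 ≈ 73982.)
n = 147963/2 ≈ 73982.
n - c(-436, Z(26)) = 147963/2 - (-436 + 19) = 147963/2 - 1*(-417) = 147963/2 + 417 = 148797/2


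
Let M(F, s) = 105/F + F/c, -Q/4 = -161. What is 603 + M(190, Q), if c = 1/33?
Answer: 261195/38 ≈ 6873.6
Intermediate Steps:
c = 1/33 ≈ 0.030303
Q = 644 (Q = -4*(-161) = 644)
M(F, s) = 33*F + 105/F (M(F, s) = 105/F + F/(1/33) = 105/F + F*33 = 105/F + 33*F = 33*F + 105/F)
603 + M(190, Q) = 603 + (33*190 + 105/190) = 603 + (6270 + 105*(1/190)) = 603 + (6270 + 21/38) = 603 + 238281/38 = 261195/38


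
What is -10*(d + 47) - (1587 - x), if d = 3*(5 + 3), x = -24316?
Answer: -26613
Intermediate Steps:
d = 24 (d = 3*8 = 24)
-10*(d + 47) - (1587 - x) = -10*(24 + 47) - (1587 - 1*(-24316)) = -10*71 - (1587 + 24316) = -710 - 1*25903 = -710 - 25903 = -26613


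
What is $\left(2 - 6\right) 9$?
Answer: $-36$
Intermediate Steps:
$\left(2 - 6\right) 9 = \left(-4\right) 9 = -36$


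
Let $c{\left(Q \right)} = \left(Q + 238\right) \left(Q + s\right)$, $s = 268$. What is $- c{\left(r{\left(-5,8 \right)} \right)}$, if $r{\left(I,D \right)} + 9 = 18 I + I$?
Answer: $-21976$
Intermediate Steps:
$r{\left(I,D \right)} = -9 + 19 I$ ($r{\left(I,D \right)} = -9 + \left(18 I + I\right) = -9 + 19 I$)
$c{\left(Q \right)} = \left(238 + Q\right) \left(268 + Q\right)$ ($c{\left(Q \right)} = \left(Q + 238\right) \left(Q + 268\right) = \left(238 + Q\right) \left(268 + Q\right)$)
$- c{\left(r{\left(-5,8 \right)} \right)} = - (63784 + \left(-9 + 19 \left(-5\right)\right)^{2} + 506 \left(-9 + 19 \left(-5\right)\right)) = - (63784 + \left(-9 - 95\right)^{2} + 506 \left(-9 - 95\right)) = - (63784 + \left(-104\right)^{2} + 506 \left(-104\right)) = - (63784 + 10816 - 52624) = \left(-1\right) 21976 = -21976$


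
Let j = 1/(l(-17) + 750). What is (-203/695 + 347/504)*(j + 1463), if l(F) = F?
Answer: 2481719669/4279254 ≈ 579.94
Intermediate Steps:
j = 1/733 (j = 1/(-17 + 750) = 1/733 ≈ 0.0013643)
(-203/695 + 347/504)*(j + 1463) = (-203/695 + 347/504)*(1/733 + 1463) = (-203*1/695 + 347*(1/504))*(1072380/733) = (-203/695 + 347/504)*(1072380/733) = (138853/350280)*(1072380/733) = 2481719669/4279254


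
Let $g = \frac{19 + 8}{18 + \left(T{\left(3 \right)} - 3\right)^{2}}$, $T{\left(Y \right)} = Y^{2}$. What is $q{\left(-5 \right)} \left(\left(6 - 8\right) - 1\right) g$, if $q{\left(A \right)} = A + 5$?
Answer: $0$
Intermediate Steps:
$q{\left(A \right)} = 5 + A$
$g = \frac{1}{2}$ ($g = \frac{19 + 8}{18 + \left(3^{2} - 3\right)^{2}} = \frac{27}{18 + \left(9 - 3\right)^{2}} = \frac{27}{18 + 6^{2}} = \frac{27}{18 + 36} = \frac{27}{54} = 27 \cdot \frac{1}{54} = \frac{1}{2} \approx 0.5$)
$q{\left(-5 \right)} \left(\left(6 - 8\right) - 1\right) g = \left(5 - 5\right) \left(\left(6 - 8\right) - 1\right) \frac{1}{2} = 0 \left(-2 - 1\right) \frac{1}{2} = 0 \left(-3\right) \frac{1}{2} = 0 \cdot \frac{1}{2} = 0$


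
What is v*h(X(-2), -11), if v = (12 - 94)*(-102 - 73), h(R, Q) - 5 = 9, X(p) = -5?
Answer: 200900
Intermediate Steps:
h(R, Q) = 14 (h(R, Q) = 5 + 9 = 14)
v = 14350 (v = -82*(-175) = 14350)
v*h(X(-2), -11) = 14350*14 = 200900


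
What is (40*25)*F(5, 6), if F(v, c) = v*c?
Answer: 30000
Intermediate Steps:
F(v, c) = c*v
(40*25)*F(5, 6) = (40*25)*(6*5) = 1000*30 = 30000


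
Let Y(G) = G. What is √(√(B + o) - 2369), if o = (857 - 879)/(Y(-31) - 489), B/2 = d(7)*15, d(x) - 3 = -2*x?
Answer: √(-40036100 + 1430*I*√46085)/130 ≈ 0.1866 + 48.673*I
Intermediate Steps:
d(x) = 3 - 2*x
B = -330 (B = 2*((3 - 2*7)*15) = 2*((3 - 14)*15) = 2*(-11*15) = 2*(-165) = -330)
o = 11/260 (o = (857 - 879)/(-31 - 489) = -22/(-520) = -22*(-1/520) = 11/260 ≈ 0.042308)
√(√(B + o) - 2369) = √(√(-330 + 11/260) - 2369) = √(√(-85789/260) - 2369) = √(11*I*√46085/130 - 2369) = √(-2369 + 11*I*√46085/130)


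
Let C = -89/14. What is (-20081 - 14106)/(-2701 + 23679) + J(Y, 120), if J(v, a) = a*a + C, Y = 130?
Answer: 62159105/4319 ≈ 14392.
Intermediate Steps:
C = -89/14 (C = -89*1/14 = -89/14 ≈ -6.3571)
J(v, a) = -89/14 + a**2 (J(v, a) = a*a - 89/14 = a**2 - 89/14 = -89/14 + a**2)
(-20081 - 14106)/(-2701 + 23679) + J(Y, 120) = (-20081 - 14106)/(-2701 + 23679) + (-89/14 + 120**2) = -34187/20978 + (-89/14 + 14400) = -34187*1/20978 + 201511/14 = -2011/1234 + 201511/14 = 62159105/4319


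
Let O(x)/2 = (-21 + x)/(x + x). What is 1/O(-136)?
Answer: 136/157 ≈ 0.86624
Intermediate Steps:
O(x) = (-21 + x)/x (O(x) = 2*((-21 + x)/(x + x)) = 2*((-21 + x)/((2*x))) = 2*((-21 + x)*(1/(2*x))) = 2*((-21 + x)/(2*x)) = (-21 + x)/x)
1/O(-136) = 1/((-21 - 136)/(-136)) = 1/(-1/136*(-157)) = 1/(157/136) = 136/157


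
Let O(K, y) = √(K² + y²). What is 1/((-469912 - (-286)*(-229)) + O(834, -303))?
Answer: -535406/286658797471 - 3*√87485/286658797471 ≈ -1.8708e-6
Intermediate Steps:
1/((-469912 - (-286)*(-229)) + O(834, -303)) = 1/((-469912 - (-286)*(-229)) + √(834² + (-303)²)) = 1/((-469912 - 1*65494) + √(695556 + 91809)) = 1/((-469912 - 65494) + √787365) = 1/(-535406 + 3*√87485)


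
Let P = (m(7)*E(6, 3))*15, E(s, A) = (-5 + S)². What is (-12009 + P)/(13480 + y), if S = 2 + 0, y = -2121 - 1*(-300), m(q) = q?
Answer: -11064/11659 ≈ -0.94897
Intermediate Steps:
y = -1821 (y = -2121 + 300 = -1821)
S = 2
E(s, A) = 9 (E(s, A) = (-5 + 2)² = (-3)² = 9)
P = 945 (P = (7*9)*15 = 63*15 = 945)
(-12009 + P)/(13480 + y) = (-12009 + 945)/(13480 - 1821) = -11064/11659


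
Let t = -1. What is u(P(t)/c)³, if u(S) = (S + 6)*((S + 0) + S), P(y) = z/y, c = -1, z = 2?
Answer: 32768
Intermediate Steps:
P(y) = 2/y
u(S) = 2*S*(6 + S) (u(S) = (6 + S)*(S + S) = (6 + S)*(2*S) = 2*S*(6 + S))
u(P(t)/c)³ = (2*((2/(-1))/(-1))*(6 + (2/(-1))/(-1)))³ = (2*((2*(-1))*(-1))*(6 + (2*(-1))*(-1)))³ = (2*(-2*(-1))*(6 - 2*(-1)))³ = (2*2*(6 + 2))³ = (2*2*8)³ = 32³ = 32768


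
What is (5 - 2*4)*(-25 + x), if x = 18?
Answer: 21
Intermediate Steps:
(5 - 2*4)*(-25 + x) = (5 - 2*4)*(-25 + 18) = (5 - 8)*(-7) = -3*(-7) = 21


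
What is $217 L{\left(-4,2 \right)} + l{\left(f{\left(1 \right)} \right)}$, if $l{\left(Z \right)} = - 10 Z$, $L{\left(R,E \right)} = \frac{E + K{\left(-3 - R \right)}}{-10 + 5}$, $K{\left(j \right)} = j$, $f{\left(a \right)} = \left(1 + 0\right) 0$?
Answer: $- \frac{651}{5} \approx -130.2$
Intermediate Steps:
$f{\left(a \right)} = 0$ ($f{\left(a \right)} = 1 \cdot 0 = 0$)
$L{\left(R,E \right)} = \frac{3}{5} - \frac{E}{5} + \frac{R}{5}$ ($L{\left(R,E \right)} = \frac{E - \left(3 + R\right)}{-10 + 5} = \frac{-3 + E - R}{-5} = \left(-3 + E - R\right) \left(- \frac{1}{5}\right) = \frac{3}{5} - \frac{E}{5} + \frac{R}{5}$)
$217 L{\left(-4,2 \right)} + l{\left(f{\left(1 \right)} \right)} = 217 \left(\frac{3}{5} - \frac{2}{5} + \frac{1}{5} \left(-4\right)\right) - 0 = 217 \left(\frac{3}{5} - \frac{2}{5} - \frac{4}{5}\right) + 0 = 217 \left(- \frac{3}{5}\right) + 0 = - \frac{651}{5} + 0 = - \frac{651}{5}$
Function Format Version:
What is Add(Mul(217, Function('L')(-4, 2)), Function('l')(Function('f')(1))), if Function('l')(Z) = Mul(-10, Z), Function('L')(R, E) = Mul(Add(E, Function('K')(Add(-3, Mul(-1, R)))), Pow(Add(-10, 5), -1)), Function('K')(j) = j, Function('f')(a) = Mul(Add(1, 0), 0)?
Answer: Rational(-651, 5) ≈ -130.20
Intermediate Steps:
Function('f')(a) = 0 (Function('f')(a) = Mul(1, 0) = 0)
Function('L')(R, E) = Add(Rational(3, 5), Mul(Rational(-1, 5), E), Mul(Rational(1, 5), R)) (Function('L')(R, E) = Mul(Add(E, Add(-3, Mul(-1, R))), Pow(Add(-10, 5), -1)) = Mul(Add(-3, E, Mul(-1, R)), Pow(-5, -1)) = Mul(Add(-3, E, Mul(-1, R)), Rational(-1, 5)) = Add(Rational(3, 5), Mul(Rational(-1, 5), E), Mul(Rational(1, 5), R)))
Add(Mul(217, Function('L')(-4, 2)), Function('l')(Function('f')(1))) = Add(Mul(217, Add(Rational(3, 5), Mul(Rational(-1, 5), 2), Mul(Rational(1, 5), -4))), Mul(-10, 0)) = Add(Mul(217, Add(Rational(3, 5), Rational(-2, 5), Rational(-4, 5))), 0) = Add(Mul(217, Rational(-3, 5)), 0) = Add(Rational(-651, 5), 0) = Rational(-651, 5)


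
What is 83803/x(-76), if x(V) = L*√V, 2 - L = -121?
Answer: -83803*I*√19/4674 ≈ -78.153*I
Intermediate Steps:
L = 123 (L = 2 - 1*(-121) = 2 + 121 = 123)
x(V) = 123*√V
83803/x(-76) = 83803/((123*√(-76))) = 83803/((123*(2*I*√19))) = 83803/((246*I*√19)) = 83803*(-I*√19/4674) = -83803*I*√19/4674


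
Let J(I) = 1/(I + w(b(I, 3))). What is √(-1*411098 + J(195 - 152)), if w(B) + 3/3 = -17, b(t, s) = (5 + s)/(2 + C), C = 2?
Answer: I*√10277449/5 ≈ 641.17*I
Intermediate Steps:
b(t, s) = 5/4 + s/4 (b(t, s) = (5 + s)/(2 + 2) = (5 + s)/4 = (5 + s)*(¼) = 5/4 + s/4)
w(B) = -18 (w(B) = -1 - 17 = -18)
J(I) = 1/(-18 + I) (J(I) = 1/(I - 18) = 1/(-18 + I))
√(-1*411098 + J(195 - 152)) = √(-1*411098 + 1/(-18 + (195 - 152))) = √(-411098 + 1/(-18 + 43)) = √(-411098 + 1/25) = √(-10277449/25) = I*√10277449/5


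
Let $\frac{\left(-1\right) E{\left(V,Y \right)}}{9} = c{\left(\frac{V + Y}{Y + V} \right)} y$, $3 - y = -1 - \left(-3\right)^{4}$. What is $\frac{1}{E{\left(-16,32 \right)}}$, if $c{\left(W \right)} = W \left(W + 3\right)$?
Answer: $- \frac{1}{3060} \approx -0.0003268$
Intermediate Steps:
$c{\left(W \right)} = W \left(3 + W\right)$
$y = 85$ ($y = 3 - \left(-1 - \left(-3\right)^{4}\right) = 3 - \left(-1 - 81\right) = 3 - -82 = 3 + 82 = 85$)
$E{\left(V,Y \right)} = -3060$ ($E{\left(V,Y \right)} = - 9 \frac{V + Y}{Y + V} \left(3 + \frac{V + Y}{Y + V}\right) 85 = - 9 \frac{V + Y}{V + Y} \left(3 + \frac{V + Y}{V + Y}\right) 85 = - 9 \cdot 1 \left(3 + 1\right) 85 = - 9 \cdot 1 \cdot 4 \cdot 85 = - 9 \cdot 4 \cdot 85 = \left(-9\right) 340 = -3060$)
$\frac{1}{E{\left(-16,32 \right)}} = \frac{1}{-3060} = - \frac{1}{3060}$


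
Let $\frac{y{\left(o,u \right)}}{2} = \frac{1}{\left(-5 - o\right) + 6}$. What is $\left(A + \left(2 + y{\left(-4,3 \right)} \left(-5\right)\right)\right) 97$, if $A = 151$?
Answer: $14647$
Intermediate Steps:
$y{\left(o,u \right)} = \frac{2}{1 - o}$ ($y{\left(o,u \right)} = \frac{2}{\left(-5 - o\right) + 6} = \frac{2}{1 - o}$)
$\left(A + \left(2 + y{\left(-4,3 \right)} \left(-5\right)\right)\right) 97 = \left(151 + \left(2 + - \frac{2}{-1 - 4} \left(-5\right)\right)\right) 97 = \left(151 + \left(2 + - \frac{2}{-5} \left(-5\right)\right)\right) 97 = \left(151 + \left(2 + \left(-2\right) \left(- \frac{1}{5}\right) \left(-5\right)\right)\right) 97 = \left(151 + \left(2 + \frac{2}{5} \left(-5\right)\right)\right) 97 = \left(151 + \left(2 - 2\right)\right) 97 = \left(151 + 0\right) 97 = 151 \cdot 97 = 14647$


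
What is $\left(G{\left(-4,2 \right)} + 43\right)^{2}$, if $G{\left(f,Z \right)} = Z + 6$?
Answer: $2601$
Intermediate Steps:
$G{\left(f,Z \right)} = 6 + Z$
$\left(G{\left(-4,2 \right)} + 43\right)^{2} = \left(\left(6 + 2\right) + 43\right)^{2} = \left(8 + 43\right)^{2} = 51^{2} = 2601$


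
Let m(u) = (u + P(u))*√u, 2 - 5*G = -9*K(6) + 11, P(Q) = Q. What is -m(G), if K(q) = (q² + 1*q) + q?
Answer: -2538*√235/25 ≈ -1556.3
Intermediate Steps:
K(q) = q² + 2*q (K(q) = (q² + q) + q = (q + q²) + q = q² + 2*q)
G = 423/5 (G = ⅖ - (-54*(2 + 6) + 11)/5 = ⅖ - (-54*8 + 11)/5 = ⅖ - (-9*48 + 11)/5 = ⅖ - (-432 + 11)/5 = ⅖ - ⅕*(-421) = ⅖ + 421/5 = 423/5 ≈ 84.600)
m(u) = 2*u^(3/2) (m(u) = (u + u)*√u = (2*u)*√u = 2*u^(3/2))
-m(G) = -2*(423/5)^(3/2) = -2*1269*√235/25 = -2538*√235/25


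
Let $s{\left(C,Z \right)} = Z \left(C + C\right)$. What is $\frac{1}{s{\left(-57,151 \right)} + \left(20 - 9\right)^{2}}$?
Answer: $- \frac{1}{17093} \approx -5.8503 \cdot 10^{-5}$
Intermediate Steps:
$s{\left(C,Z \right)} = 2 C Z$ ($s{\left(C,Z \right)} = Z 2 C = 2 C Z$)
$\frac{1}{s{\left(-57,151 \right)} + \left(20 - 9\right)^{2}} = \frac{1}{2 \left(-57\right) 151 + \left(20 - 9\right)^{2}} = \frac{1}{-17214 + 11^{2}} = \frac{1}{-17214 + 121} = \frac{1}{-17093} = - \frac{1}{17093}$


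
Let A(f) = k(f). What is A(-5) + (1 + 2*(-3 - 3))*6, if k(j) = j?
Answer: -71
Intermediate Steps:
A(f) = f
A(-5) + (1 + 2*(-3 - 3))*6 = -5 + (1 + 2*(-3 - 3))*6 = -5 + (1 + 2*(-6))*6 = -5 + (1 - 12)*6 = -5 - 11*6 = -5 - 66 = -71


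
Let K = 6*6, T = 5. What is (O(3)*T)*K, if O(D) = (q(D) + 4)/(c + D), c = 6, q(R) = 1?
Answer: 100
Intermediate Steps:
K = 36
O(D) = 5/(6 + D) (O(D) = (1 + 4)/(6 + D) = 5/(6 + D))
(O(3)*T)*K = ((5/(6 + 3))*5)*36 = ((5/9)*5)*36 = (25/9)*36 = 100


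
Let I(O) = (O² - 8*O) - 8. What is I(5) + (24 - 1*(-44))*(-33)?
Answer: -2267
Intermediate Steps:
I(O) = -8 + O² - 8*O
I(5) + (24 - 1*(-44))*(-33) = (-8 + 5² - 8*5) + (24 - 1*(-44))*(-33) = (-8 + 25 - 40) + (24 + 44)*(-33) = -23 + 68*(-33) = -23 - 2244 = -2267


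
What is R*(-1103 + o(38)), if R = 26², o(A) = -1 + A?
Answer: -720616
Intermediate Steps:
R = 676
R*(-1103 + o(38)) = 676*(-1103 + (-1 + 38)) = 676*(-1103 + 37) = 676*(-1066) = -720616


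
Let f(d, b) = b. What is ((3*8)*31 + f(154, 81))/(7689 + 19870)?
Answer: 825/27559 ≈ 0.029936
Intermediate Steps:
((3*8)*31 + f(154, 81))/(7689 + 19870) = ((3*8)*31 + 81)/(7689 + 19870) = (24*31 + 81)/27559 = (744 + 81)*(1/27559) = 825*(1/27559) = 825/27559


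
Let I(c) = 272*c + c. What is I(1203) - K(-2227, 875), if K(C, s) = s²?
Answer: -437206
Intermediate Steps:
I(c) = 273*c
I(1203) - K(-2227, 875) = 273*1203 - 1*875² = 328419 - 1*765625 = 328419 - 765625 = -437206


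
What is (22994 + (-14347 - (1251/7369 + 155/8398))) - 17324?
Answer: -536986595667/61884862 ≈ -8677.2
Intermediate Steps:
(22994 + (-14347 - (1251/7369 + 155/8398))) - 17324 = (22994 + (-14347 - 1*11648093/61884862)) - 17324 = (22994 + (-14347 - 11648093/61884862)) - 17324 = (22994 - 887873763207/61884862) - 17324 = 535106753621/61884862 - 17324 = -536986595667/61884862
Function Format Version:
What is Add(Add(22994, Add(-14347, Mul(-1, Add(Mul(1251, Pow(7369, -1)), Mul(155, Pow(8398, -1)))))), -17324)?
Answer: Rational(-536986595667, 61884862) ≈ -8677.2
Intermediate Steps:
Add(Add(22994, Add(-14347, Mul(-1, Add(Mul(1251, Pow(7369, -1)), Mul(155, Pow(8398, -1)))))), -17324) = Add(Add(22994, Add(-14347, Mul(-1, Add(Mul(1251, Rational(1, 7369)), Mul(155, Rational(1, 8398)))))), -17324) = Add(Add(22994, Add(-14347, Mul(-1, Add(Rational(1251, 7369), Rational(155, 8398))))), -17324) = Add(Add(22994, Add(-14347, Mul(-1, Rational(11648093, 61884862)))), -17324) = Add(Add(22994, Add(-14347, Rational(-11648093, 61884862))), -17324) = Add(Add(22994, Rational(-887873763207, 61884862)), -17324) = Add(Rational(535106753621, 61884862), -17324) = Rational(-536986595667, 61884862)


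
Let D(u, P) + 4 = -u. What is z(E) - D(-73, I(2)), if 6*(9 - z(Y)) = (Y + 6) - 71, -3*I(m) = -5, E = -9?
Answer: -143/3 ≈ -47.667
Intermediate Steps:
I(m) = 5/3 (I(m) = -1/3*(-5) = 5/3)
D(u, P) = -4 - u
z(Y) = 119/6 - Y/6 (z(Y) = 9 - ((Y + 6) - 71)/6 = 9 - ((6 + Y) - 71)/6 = 9 - (-65 + Y)/6 = 9 + (65/6 - Y/6) = 119/6 - Y/6)
z(E) - D(-73, I(2)) = (119/6 - 1/6*(-9)) - (-4 - 1*(-73)) = (119/6 + 3/2) - (-4 + 73) = 64/3 - 1*69 = 64/3 - 69 = -143/3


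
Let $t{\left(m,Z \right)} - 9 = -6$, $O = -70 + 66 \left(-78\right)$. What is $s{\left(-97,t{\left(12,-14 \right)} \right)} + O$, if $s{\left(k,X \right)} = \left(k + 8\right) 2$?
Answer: $-5396$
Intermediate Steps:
$O = -5218$ ($O = -70 - 5148 = -5218$)
$t{\left(m,Z \right)} = 3$ ($t{\left(m,Z \right)} = 9 - 6 = 3$)
$s{\left(k,X \right)} = 16 + 2 k$ ($s{\left(k,X \right)} = \left(8 + k\right) 2 = 16 + 2 k$)
$s{\left(-97,t{\left(12,-14 \right)} \right)} + O = \left(16 + 2 \left(-97\right)\right) - 5218 = \left(16 - 194\right) - 5218 = -178 - 5218 = -5396$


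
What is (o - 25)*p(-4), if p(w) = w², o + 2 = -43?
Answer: -1120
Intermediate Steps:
o = -45 (o = -2 - 43 = -45)
(o - 25)*p(-4) = (-45 - 25)*(-4)² = -70*16 = -1120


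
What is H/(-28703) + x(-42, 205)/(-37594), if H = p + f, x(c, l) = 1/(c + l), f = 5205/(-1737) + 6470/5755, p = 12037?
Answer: -49148571591759295/117216114130073514 ≈ -0.41930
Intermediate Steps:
f = -1247759/666429 (f = 5205*(-1/1737) + 6470*(1/5755) = -1735/579 + 1294/1151 = -1247759/666429 ≈ -1.8723)
H = 8020558114/666429 (H = 12037 - 1247759/666429 = 8020558114/666429 ≈ 12035.)
H/(-28703) + x(-42, 205)/(-37594) = (8020558114/666429)/(-28703) + 1/((-42 + 205)*(-37594)) = (8020558114/666429)*(-1/28703) - 1/37594/163 = -8020558114/19128511587 + (1/163)*(-1/37594) = -8020558114/19128511587 - 1/6127822 = -49148571591759295/117216114130073514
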